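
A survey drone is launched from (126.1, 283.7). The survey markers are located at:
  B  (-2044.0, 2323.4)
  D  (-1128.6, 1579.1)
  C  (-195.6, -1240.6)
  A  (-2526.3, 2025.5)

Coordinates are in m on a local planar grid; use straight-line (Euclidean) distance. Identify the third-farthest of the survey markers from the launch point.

D

Distance to each, sorted:
A: 3173.2 m
B: 2978.2 m
D: 1803.4 m
C: 1557.9 m
The third-farthest is D at 1803.4 m.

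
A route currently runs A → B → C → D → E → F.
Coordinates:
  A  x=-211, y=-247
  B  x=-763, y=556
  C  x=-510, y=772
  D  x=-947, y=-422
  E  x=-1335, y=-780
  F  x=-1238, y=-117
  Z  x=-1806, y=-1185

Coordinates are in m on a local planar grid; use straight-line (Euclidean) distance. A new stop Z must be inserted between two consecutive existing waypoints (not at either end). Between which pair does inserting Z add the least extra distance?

between E and F

Added distance for inserting Z between each consecutive pair:
A–B: 2905.5 m
B–C: 4044.1 m
C–D: 2224.7 m
D–E: 1242.2 m
E–F: 1160.8 m
Smallest added distance is 1160.8 m, inserting between E and F.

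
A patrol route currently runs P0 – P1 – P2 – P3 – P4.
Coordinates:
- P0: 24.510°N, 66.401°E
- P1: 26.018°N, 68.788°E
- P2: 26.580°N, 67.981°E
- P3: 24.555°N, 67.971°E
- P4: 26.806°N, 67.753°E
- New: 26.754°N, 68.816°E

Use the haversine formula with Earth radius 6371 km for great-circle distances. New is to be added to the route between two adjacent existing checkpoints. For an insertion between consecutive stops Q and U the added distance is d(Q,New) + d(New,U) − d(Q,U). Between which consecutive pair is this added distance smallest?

Added distance for inserting New between each consecutive pair:
P0–P1: 136.7 km
P1–P2: 65.2 km
P2–P3: 118.8 km
P3–P4: 113.2 km
Smallest added distance is 65.2 km, inserting between P1 and P2.

between P1 and P2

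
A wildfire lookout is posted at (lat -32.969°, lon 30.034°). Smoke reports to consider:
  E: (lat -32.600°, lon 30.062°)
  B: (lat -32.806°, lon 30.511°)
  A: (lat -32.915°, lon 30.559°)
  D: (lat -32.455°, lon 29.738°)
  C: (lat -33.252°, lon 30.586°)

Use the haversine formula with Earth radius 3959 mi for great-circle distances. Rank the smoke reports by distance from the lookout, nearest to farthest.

E, B, A, C, D

Distances from the lookout:
E (lat -32.600°, lon 30.062°): 25.5 mi
B (lat -32.806°, lon 30.511°): 29.9 mi
A (lat -32.915°, lon 30.559°): 30.7 mi
C (lat -33.252°, lon 30.586°): 37.5 mi
D (lat -32.455°, lon 29.738°): 39.5 mi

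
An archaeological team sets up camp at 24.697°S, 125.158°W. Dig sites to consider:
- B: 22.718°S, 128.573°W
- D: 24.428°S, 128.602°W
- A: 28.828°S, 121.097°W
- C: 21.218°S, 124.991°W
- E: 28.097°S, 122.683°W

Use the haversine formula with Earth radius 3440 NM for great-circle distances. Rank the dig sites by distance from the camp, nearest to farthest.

Computing each great-circle distance from 24.697°S, 125.158°W:
D 24.428°S, 128.602°W: 188.8 NM
C 21.218°S, 124.991°W: 209.1 NM
B 22.718°S, 128.573°W: 222.2 NM
E 28.097°S, 122.683°W: 243.7 NM
A 28.828°S, 121.097°W: 330.0 NM

D, C, B, E, A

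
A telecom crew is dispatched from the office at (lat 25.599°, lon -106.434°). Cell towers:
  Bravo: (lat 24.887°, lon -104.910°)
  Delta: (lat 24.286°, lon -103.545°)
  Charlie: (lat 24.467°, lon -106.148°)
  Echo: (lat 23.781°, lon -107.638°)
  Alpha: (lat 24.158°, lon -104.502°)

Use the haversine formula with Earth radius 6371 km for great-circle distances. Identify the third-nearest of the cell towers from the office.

Distances from the office ((lat 25.599°, lon -106.434°)):
Charlie: 129.1 km
Bravo: 172.5 km
Echo: 235.9 km
Alpha: 252.3 km
Delta: 325.8 km
The third-nearest is Echo at 235.9 km.

Echo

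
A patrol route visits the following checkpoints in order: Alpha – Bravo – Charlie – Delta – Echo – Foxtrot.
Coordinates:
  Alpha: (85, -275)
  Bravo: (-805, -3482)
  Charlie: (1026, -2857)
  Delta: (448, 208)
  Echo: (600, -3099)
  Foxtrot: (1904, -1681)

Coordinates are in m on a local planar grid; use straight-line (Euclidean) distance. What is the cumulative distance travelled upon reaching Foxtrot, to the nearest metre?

13619 m

Leg distances:
Alpha→Bravo: 3328.2 m  (cumulative 3328.2 m)
Bravo→Charlie: 1934.7 m  (cumulative 5262.9 m)
Charlie→Delta: 3119.0 m  (cumulative 8382.0 m)
Delta→Echo: 3310.5 m  (cumulative 11692.5 m)
Echo→Foxtrot: 1926.4 m  (cumulative 13618.9 m)
Cumulative distance at Foxtrot ≈ 13619 m.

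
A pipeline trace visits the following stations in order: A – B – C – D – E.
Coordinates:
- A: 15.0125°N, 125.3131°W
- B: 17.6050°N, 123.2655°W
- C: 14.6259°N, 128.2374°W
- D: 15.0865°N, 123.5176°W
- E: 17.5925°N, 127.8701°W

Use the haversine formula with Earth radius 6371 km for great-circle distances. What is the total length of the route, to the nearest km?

2039 km

Leg distances:
A→B: 361.7 km  (cumulative 361.7 km)
B→C: 625.9 km  (cumulative 987.6 km)
C→D: 509.8 km  (cumulative 1497.5 km)
D→E: 541.6 km  (cumulative 2039.0 km)
Total route length ≈ 2039 km.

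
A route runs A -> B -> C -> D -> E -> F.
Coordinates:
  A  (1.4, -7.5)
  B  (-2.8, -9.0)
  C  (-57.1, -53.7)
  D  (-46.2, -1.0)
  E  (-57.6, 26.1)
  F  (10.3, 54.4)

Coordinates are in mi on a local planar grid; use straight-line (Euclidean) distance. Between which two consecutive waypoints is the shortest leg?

Leg distances:
A→B: 4.5 mi
B→C: 70.3 mi
C→D: 53.8 mi
D→E: 29.4 mi
E→F: 73.6 mi
The shortest leg is A–B at 4.5 mi.

A–B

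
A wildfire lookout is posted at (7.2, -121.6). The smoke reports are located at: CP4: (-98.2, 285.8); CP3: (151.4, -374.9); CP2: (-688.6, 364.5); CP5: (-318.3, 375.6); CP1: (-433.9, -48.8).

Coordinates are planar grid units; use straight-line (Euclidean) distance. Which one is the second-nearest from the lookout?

CP4

Distance to each, sorted:
CP3: 291.5
CP4: 420.8
CP1: 447.1
CP5: 594.3
CP2: 848.8
The second-nearest is CP4 at 420.8.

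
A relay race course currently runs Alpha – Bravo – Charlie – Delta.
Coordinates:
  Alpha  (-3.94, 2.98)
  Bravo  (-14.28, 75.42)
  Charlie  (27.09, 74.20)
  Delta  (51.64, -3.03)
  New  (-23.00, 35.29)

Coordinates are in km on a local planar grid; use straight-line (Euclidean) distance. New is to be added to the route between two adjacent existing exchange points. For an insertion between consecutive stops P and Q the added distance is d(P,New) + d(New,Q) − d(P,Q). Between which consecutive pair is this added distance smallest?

Added distance for inserting New between each consecutive pair:
Alpha–Bravo: 5.4 km
Bravo–Charlie: 63.1 km
Charlie–Delta: 66.3 km
Smallest added distance is 5.4 km, inserting between Alpha and Bravo.

between Alpha and Bravo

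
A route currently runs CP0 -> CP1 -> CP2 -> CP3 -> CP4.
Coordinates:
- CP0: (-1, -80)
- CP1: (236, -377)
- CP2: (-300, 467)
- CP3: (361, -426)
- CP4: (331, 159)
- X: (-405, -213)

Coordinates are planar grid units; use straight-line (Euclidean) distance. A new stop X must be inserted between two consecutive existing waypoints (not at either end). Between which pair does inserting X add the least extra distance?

between CP1 and CP2

Added distance for inserting X between each consecutive pair:
CP0–CP1: 707.0
CP1–CP2: 349.9
CP2–CP3: 372.1
CP3–CP4: 1034.0
Smallest added distance is 349.9, inserting between CP1 and CP2.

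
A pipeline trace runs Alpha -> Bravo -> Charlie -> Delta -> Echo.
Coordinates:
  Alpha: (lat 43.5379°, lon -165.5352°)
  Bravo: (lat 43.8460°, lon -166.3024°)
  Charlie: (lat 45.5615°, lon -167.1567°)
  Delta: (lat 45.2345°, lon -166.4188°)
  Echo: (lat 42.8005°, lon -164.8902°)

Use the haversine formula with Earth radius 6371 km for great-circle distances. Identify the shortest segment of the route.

Charlie–Delta

Leg distances:
Alpha→Bravo: 70.6 km
Bravo→Charlie: 202.3 km
Charlie→Delta: 68.1 km
Delta→Echo: 297.0 km
The shortest leg is Charlie–Delta at 68.1 km.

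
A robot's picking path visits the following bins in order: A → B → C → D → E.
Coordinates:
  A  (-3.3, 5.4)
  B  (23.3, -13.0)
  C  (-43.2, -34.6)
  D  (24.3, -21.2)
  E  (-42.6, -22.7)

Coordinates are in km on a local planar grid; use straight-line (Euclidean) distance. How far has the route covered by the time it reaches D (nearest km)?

171 km

Leg distances:
A→B: 32.3 km  (cumulative 32.3 km)
B→C: 69.9 km  (cumulative 102.3 km)
C→D: 68.8 km  (cumulative 171.1 km)
Cumulative distance at D ≈ 171 km.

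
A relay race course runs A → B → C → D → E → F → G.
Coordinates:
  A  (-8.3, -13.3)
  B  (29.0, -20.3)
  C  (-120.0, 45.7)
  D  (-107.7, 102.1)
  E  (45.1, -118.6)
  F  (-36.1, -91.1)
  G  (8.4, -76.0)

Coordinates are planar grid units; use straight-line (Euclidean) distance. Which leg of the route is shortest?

A–B

Leg distances:
A→B: 38.0
B→C: 163.0
C→D: 57.7
D→E: 268.4
E→F: 85.7
F→G: 47.0
The shortest leg is A–B at 38.0.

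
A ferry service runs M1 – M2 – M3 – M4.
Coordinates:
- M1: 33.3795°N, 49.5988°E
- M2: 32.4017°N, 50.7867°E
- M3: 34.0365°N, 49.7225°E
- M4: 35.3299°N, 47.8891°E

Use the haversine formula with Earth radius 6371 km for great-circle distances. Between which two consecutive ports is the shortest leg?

M1–M2

Leg distances:
M1→M2: 155.3 km
M2→M3: 207.0 km
M3→M4: 220.9 km
The shortest leg is M1–M2 at 155.3 km.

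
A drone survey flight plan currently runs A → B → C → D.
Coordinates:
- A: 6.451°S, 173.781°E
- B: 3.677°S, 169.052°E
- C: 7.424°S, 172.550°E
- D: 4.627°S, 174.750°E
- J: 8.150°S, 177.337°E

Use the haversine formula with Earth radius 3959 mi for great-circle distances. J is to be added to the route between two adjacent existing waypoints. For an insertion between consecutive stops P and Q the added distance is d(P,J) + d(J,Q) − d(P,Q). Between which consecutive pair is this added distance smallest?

Added distance for inserting J between each consecutive pair:
A–B: 540.6 mi
B–C: 625.9 mi
C–D: 387.5 mi
Smallest added distance is 387.5 mi, inserting between C and D.

between C and D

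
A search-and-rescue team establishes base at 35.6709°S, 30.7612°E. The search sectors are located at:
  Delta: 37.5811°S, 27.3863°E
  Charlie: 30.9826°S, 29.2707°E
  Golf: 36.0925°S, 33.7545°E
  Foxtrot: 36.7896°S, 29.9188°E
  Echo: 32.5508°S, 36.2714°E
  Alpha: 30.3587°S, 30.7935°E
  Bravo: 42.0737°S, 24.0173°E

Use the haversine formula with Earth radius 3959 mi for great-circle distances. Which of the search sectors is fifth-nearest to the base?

Distances from the base (35.6709°S, 30.7612°E):
Foxtrot: 90.4 mi
Golf: 170.1 mi
Delta: 229.0 mi
Charlie: 335.2 mi
Alpha: 367.1 mi
Echo: 381.8 mi
Bravo: 571.7 mi
The fifth-nearest is Alpha at 367.1 mi.

Alpha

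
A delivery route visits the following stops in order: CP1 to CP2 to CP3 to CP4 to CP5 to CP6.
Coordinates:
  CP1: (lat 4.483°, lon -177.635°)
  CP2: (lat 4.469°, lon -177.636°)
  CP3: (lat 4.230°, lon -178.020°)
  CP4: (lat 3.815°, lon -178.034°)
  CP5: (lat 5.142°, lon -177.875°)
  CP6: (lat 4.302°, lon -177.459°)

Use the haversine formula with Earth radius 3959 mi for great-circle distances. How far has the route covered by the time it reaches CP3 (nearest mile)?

32 mi

Leg distances:
CP1→CP2: 1.0 mi  (cumulative 1.0 mi)
CP2→CP3: 31.2 mi  (cumulative 32.2 mi)
Cumulative distance at CP3 ≈ 32 mi.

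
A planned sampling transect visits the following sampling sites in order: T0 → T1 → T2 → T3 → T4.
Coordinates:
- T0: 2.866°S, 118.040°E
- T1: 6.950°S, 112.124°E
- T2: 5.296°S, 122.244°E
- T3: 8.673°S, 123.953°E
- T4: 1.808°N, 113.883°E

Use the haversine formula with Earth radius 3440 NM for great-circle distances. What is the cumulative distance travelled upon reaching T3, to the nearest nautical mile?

Leg distances:
T0→T1: 430.5 NM  (cumulative 430.5 NM)
T1→T2: 612.2 NM  (cumulative 1042.7 NM)
T2→T3: 226.9 NM  (cumulative 1269.6 NM)
Cumulative distance at T3 ≈ 1270 NM.

1270 NM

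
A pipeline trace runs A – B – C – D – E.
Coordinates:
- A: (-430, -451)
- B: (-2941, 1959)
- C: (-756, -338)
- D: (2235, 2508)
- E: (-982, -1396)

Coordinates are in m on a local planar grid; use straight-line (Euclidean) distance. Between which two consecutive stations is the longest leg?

D–E

Leg distances:
A→B: 3480.4 m
B→C: 3170.2 m
C→D: 4128.7 m
D→E: 5058.7 m
The longest leg is D–E at 5058.7 m.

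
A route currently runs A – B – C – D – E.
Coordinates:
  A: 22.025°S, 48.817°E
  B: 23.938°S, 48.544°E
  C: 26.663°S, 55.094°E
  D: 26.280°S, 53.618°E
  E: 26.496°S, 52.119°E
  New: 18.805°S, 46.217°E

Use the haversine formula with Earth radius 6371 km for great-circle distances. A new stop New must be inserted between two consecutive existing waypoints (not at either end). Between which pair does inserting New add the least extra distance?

between A and B

Added distance for inserting New between each consecutive pair:
A–B: 853.9 km
B–C: 1155.8 km
C–D: 2233.7 km
D–E: 2022.0 km
Smallest added distance is 853.9 km, inserting between A and B.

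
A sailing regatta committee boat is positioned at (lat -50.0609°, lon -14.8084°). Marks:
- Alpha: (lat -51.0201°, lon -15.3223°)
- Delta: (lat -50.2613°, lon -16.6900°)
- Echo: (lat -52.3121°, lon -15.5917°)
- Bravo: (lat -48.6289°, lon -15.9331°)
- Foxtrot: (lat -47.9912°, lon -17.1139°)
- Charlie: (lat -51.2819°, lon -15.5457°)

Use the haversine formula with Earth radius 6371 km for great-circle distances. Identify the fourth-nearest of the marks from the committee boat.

Distances from the committee boat ((lat -50.0609°, lon -14.8084°)):
Alpha: 112.7 km
Delta: 135.9 km
Charlie: 145.4 km
Bravo: 178.9 km
Echo: 256.2 km
Foxtrot: 285.0 km
The fourth-nearest is Bravo at 178.9 km.

Bravo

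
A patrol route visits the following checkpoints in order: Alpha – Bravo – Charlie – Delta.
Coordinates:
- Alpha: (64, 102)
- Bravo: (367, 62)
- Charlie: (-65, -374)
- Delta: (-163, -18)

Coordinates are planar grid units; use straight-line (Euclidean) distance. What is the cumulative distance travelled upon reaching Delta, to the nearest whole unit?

1289

Leg distances:
Alpha→Bravo: 305.6  (cumulative 305.6)
Bravo→Charlie: 613.8  (cumulative 919.4)
Charlie→Delta: 369.2  (cumulative 1288.6)
Cumulative distance at Delta ≈ 1289.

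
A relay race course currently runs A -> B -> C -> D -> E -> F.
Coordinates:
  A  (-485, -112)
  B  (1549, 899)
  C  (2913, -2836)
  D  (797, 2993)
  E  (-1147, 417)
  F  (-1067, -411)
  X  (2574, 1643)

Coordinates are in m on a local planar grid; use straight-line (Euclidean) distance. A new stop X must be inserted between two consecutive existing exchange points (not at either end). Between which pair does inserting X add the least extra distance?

between C and D

Added distance for inserting X between each consecutive pair:
A–B: 2521.8 m
B–C: 1782.1 m
C–D: 522.3 m
D–E: 2922.2 m
E–F: 7266.3 m
Smallest added distance is 522.3 m, inserting between C and D.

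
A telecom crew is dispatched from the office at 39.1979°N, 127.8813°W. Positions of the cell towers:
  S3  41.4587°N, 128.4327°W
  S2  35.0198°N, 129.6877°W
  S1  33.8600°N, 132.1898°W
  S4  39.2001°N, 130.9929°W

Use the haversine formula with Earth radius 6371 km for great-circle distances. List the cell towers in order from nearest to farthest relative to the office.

S3, S4, S2, S1

Distances from the office:
S3 41.4587°N, 128.4327°W: 255.7 km
S4 39.2001°N, 130.9929°W: 268.1 km
S2 35.0198°N, 129.6877°W: 491.4 km
S1 33.8600°N, 132.1898°W: 707.2 km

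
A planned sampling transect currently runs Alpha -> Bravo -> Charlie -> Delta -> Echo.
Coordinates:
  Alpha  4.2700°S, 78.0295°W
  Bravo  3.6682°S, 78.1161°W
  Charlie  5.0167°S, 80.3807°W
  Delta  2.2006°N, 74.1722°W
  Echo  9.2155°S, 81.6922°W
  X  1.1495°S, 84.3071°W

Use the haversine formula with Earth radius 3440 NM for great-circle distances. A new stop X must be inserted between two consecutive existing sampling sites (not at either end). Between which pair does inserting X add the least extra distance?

Added distance for inserting X between each consecutive pair:
Alpha–Bravo: 784.9 NM
Bravo–Charlie: 573.7 NM
Charlie–Delta: 400.0 NM
Delta–Echo: 329.7 NM
Smallest added distance is 329.7 NM, inserting between Delta and Echo.

between Delta and Echo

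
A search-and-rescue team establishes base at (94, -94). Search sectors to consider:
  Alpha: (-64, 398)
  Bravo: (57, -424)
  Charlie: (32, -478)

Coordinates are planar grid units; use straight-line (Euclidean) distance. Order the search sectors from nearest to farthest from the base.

Bravo, Charlie, Alpha

Computing each straight-line distance from (94, -94):
Bravo (57, -424): 332.1
Charlie (32, -478): 389.0
Alpha (-64, 398): 516.7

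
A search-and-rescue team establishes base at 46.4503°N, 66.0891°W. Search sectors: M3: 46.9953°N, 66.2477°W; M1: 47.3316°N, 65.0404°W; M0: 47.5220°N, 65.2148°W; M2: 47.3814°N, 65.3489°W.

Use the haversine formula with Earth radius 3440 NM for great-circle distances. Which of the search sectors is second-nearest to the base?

Distance to each, sorted:
M3: 33.4 NM
M2: 63.6 NM
M1: 68.2 NM
M0: 73.6 NM
The second-nearest is M2 at 63.6 NM.

M2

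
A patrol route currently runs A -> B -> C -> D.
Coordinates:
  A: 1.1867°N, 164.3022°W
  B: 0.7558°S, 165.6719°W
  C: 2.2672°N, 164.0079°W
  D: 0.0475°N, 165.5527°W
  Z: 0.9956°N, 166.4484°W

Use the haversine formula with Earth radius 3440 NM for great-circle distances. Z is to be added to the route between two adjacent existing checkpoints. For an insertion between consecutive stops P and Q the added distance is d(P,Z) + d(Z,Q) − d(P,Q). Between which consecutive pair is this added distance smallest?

Added distance for inserting Z between each consecutive pair:
A–B: 101.7 NM
B–C: 73.0 NM
C–D: 81.1 NM
Smallest added distance is 73.0 NM, inserting between B and C.

between B and C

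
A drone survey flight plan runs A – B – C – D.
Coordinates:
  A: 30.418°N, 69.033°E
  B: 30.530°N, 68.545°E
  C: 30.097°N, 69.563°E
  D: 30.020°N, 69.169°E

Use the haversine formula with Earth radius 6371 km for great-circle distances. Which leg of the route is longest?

B–C

Leg distances:
A→B: 48.4 km
B→C: 108.9 km
C→D: 38.9 km
The longest leg is B–C at 108.9 km.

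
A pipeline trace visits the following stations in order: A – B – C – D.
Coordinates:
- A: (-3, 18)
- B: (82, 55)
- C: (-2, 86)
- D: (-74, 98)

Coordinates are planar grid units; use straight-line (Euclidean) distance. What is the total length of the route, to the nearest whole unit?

Leg distances:
A→B: 92.7  (cumulative 92.7)
B→C: 89.5  (cumulative 182.2)
C→D: 73.0  (cumulative 255.2)
Total route length ≈ 255.

255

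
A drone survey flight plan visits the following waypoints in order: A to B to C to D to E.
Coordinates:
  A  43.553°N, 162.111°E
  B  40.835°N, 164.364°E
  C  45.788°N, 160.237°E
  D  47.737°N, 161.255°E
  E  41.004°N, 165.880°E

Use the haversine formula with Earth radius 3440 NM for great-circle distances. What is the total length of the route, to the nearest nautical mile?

1114 NM

Leg distances:
A→B: 191.5 NM  (cumulative 191.5 NM)
B→C: 347.6 NM  (cumulative 539.1 NM)
C→D: 124.3 NM  (cumulative 663.4 NM)
D→E: 450.1 NM  (cumulative 1113.6 NM)
Total route length ≈ 1114 NM.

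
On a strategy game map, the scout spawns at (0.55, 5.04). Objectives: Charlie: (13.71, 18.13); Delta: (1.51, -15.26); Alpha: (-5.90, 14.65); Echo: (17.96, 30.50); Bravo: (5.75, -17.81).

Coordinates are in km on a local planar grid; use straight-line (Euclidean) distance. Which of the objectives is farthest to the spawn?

Echo

Distance to each, sorted:
Echo: 30.8 km
Bravo: 23.4 km
Delta: 20.3 km
Charlie: 18.6 km
Alpha: 11.6 km
The farthest is Echo at 30.8 km.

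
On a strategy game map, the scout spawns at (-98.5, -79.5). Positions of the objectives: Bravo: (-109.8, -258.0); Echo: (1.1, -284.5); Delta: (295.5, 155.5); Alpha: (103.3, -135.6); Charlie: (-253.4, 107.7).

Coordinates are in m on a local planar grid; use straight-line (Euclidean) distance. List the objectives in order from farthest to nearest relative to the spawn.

Computing each straight-line distance from (-98.5, -79.5):
Delta (295.5, 155.5): 458.8 m
Charlie (-253.4, 107.7): 243.0 m
Echo (1.1, -284.5): 227.9 m
Alpha (103.3, -135.6): 209.5 m
Bravo (-109.8, -258.0): 178.9 m

Delta, Charlie, Echo, Alpha, Bravo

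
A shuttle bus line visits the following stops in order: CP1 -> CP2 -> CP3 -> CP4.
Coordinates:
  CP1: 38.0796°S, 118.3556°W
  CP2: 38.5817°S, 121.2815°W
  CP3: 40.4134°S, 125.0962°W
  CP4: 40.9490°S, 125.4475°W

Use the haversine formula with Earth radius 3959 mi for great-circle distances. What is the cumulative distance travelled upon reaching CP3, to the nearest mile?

402 mi

Leg distances:
CP1→CP2: 162.3 mi  (cumulative 162.3 mi)
CP2→CP3: 239.5 mi  (cumulative 401.9 mi)
Cumulative distance at CP3 ≈ 402 mi.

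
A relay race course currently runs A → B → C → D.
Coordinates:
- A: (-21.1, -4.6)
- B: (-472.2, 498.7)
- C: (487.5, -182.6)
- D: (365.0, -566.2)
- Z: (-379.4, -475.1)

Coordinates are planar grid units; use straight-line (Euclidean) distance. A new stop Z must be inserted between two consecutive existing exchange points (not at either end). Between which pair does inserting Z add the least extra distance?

between B and C

Added distance for inserting Z between each consecutive pair:
A–B: 893.7
B–C: 716.2
C–D: 1262.2
Smallest added distance is 716.2, inserting between B and C.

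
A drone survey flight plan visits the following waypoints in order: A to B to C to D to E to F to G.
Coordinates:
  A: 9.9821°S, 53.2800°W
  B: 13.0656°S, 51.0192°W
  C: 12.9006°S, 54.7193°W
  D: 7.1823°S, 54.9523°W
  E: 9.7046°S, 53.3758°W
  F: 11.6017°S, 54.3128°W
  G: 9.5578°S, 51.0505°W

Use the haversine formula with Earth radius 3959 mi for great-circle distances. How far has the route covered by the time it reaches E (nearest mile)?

Leg distances:
A→B: 262.3 mi  (cumulative 262.3 mi)
B→C: 249.4 mi  (cumulative 511.7 mi)
C→D: 395.4 mi  (cumulative 907.2 mi)
D→E: 204.9 mi  (cumulative 1112.1 mi)
Cumulative distance at E ≈ 1112 mi.

1112 mi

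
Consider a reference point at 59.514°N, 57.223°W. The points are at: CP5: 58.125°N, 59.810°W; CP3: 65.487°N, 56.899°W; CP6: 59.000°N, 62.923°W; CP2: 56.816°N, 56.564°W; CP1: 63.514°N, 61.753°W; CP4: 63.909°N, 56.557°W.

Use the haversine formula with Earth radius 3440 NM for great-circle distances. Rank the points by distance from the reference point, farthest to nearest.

CP3, CP1, CP4, CP6, CP2, CP5

Distances from the reference point:
CP3 65.487°N, 56.899°W: 358.7 NM
CP1 63.514°N, 61.753°W: 272.8 NM
CP4 63.909°N, 56.557°W: 264.5 NM
CP6 59.000°N, 62.923°W: 177.6 NM
CP2 56.816°N, 56.564°W: 163.3 NM
CP5 58.125°N, 59.810°W: 115.8 NM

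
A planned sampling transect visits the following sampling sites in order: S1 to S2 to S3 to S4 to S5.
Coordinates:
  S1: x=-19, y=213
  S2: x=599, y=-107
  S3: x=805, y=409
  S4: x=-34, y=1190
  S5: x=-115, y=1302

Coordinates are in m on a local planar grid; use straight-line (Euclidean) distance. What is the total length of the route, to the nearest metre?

2536 m

Leg distances:
S1→S2: 695.9 m  (cumulative 695.9 m)
S2→S3: 555.6 m  (cumulative 1251.5 m)
S3→S4: 1146.2 m  (cumulative 2397.8 m)
S4→S5: 138.2 m  (cumulative 2536.0 m)
Total route length ≈ 2536 m.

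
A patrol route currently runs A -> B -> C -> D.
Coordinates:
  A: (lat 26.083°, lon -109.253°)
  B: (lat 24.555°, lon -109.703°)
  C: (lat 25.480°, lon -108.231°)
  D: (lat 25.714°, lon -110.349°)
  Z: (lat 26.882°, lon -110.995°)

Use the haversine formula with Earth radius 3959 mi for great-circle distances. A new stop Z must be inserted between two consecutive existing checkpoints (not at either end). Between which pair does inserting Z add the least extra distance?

Added distance for inserting Z between each consecutive pair:
A–B: 191.6 mi
B–C: 264.5 mi
C–D: 154.0 mi
Smallest added distance is 154.0 mi, inserting between C and D.

between C and D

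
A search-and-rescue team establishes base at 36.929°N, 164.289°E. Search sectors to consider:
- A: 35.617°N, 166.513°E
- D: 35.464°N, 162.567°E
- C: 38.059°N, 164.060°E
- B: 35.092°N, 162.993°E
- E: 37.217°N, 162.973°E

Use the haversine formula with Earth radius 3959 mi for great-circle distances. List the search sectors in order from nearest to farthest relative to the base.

E, C, D, B, A

Distances from the base:
E 37.217°N, 162.973°E: 75.2 mi
C 38.059°N, 164.060°E: 79.1 mi
D 35.464°N, 162.567°E: 139.5 mi
B 35.092°N, 162.993°E: 146.1 mi
A 35.617°N, 166.513°E: 153.5 mi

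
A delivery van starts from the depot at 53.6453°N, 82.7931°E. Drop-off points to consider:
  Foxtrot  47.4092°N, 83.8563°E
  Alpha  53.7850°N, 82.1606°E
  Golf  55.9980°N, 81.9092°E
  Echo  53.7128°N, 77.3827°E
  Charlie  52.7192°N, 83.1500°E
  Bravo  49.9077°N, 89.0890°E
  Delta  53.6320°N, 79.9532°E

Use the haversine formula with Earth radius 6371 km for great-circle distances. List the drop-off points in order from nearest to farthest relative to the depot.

Distance from the depot at 53.6453°N, 82.7931°E to each:
Alpha 53.7850°N, 82.1606°E: 44.4 km
Charlie 52.7192°N, 83.1500°E: 105.7 km
Delta 53.6320°N, 79.9532°E: 187.2 km
Golf 55.9980°N, 81.9092°E: 267.7 km
Echo 53.7128°N, 77.3827°E: 356.3 km
Bravo 49.9077°N, 89.0890°E: 599.9 km
Foxtrot 47.4092°N, 83.8563°E: 697.5 km

Alpha, Charlie, Delta, Golf, Echo, Bravo, Foxtrot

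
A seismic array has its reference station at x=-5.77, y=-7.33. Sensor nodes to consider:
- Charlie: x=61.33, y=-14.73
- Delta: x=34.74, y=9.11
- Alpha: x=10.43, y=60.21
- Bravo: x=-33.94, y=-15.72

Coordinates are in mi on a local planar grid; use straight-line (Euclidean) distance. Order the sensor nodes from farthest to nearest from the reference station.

Alpha, Charlie, Delta, Bravo

Distance from the reference station at x=-5.77, y=-7.33 to each:
Alpha x=10.43, y=60.21: 69.5 mi
Charlie x=61.33, y=-14.73: 67.5 mi
Delta x=34.74, y=9.11: 43.7 mi
Bravo x=-33.94, y=-15.72: 29.4 mi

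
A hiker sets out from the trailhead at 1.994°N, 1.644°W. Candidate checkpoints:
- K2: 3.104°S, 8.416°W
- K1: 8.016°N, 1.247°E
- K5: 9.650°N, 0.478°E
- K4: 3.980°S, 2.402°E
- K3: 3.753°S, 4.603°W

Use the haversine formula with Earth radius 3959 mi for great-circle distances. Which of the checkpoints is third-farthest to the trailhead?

Distance to each, sorted:
K2: 585.6 mi
K5: 548.7 mi
K4: 498.5 mi
K1: 461.2 mi
K3: 446.6 mi
The third-farthest is K4 at 498.5 mi.

K4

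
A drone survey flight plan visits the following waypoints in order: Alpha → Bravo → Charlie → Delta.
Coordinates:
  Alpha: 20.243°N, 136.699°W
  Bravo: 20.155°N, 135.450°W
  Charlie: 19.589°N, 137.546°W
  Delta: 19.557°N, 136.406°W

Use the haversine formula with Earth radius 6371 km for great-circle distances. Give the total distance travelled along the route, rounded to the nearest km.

478 km

Leg distances:
Alpha→Bravo: 130.7 km  (cumulative 130.7 km)
Bravo→Charlie: 228.0 km  (cumulative 358.7 km)
Charlie→Delta: 119.5 km  (cumulative 478.2 km)
Total route length ≈ 478 km.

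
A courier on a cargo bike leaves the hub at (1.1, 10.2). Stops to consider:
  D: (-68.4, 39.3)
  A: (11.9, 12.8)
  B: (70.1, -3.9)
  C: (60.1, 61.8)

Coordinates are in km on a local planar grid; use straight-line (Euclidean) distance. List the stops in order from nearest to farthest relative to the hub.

Computing each straight-line distance from (1.1, 10.2):
A (11.9, 12.8): 11.1 km
B (70.1, -3.9): 70.4 km
D (-68.4, 39.3): 75.3 km
C (60.1, 61.8): 78.4 km

A, B, D, C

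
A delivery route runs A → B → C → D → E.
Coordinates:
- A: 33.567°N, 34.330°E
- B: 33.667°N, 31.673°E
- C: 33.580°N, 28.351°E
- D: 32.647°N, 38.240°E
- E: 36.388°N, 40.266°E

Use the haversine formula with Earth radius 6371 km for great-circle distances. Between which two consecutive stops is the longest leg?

Leg distances:
A→B: 246.3 km
B→C: 307.7 km
C→D: 926.5 km
D→E: 455.5 km
The longest leg is C–D at 926.5 km.

C–D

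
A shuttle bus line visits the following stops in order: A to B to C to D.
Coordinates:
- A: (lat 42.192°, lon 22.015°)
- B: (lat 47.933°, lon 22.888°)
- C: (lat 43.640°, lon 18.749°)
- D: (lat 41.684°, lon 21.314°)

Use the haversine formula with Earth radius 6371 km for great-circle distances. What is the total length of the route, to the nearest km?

1519 km

Leg distances:
A→B: 642.0 km  (cumulative 642.0 km)
B→C: 575.0 km  (cumulative 1217.1 km)
C→D: 302.1 km  (cumulative 1519.2 km)
Total route length ≈ 1519 km.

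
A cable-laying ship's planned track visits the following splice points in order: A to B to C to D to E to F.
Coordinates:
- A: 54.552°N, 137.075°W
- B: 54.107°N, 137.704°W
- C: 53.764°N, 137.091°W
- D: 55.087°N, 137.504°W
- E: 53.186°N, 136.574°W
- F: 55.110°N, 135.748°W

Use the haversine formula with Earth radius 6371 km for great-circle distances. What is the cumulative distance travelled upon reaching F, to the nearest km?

Leg distances:
A→B: 64.1 km  (cumulative 64.1 km)
B→C: 55.4 km  (cumulative 119.5 km)
C→D: 149.5 km  (cumulative 269.0 km)
D→E: 219.9 km  (cumulative 488.9 km)
E→F: 220.6 km  (cumulative 709.5 km)
Cumulative distance at F ≈ 709 km.

709 km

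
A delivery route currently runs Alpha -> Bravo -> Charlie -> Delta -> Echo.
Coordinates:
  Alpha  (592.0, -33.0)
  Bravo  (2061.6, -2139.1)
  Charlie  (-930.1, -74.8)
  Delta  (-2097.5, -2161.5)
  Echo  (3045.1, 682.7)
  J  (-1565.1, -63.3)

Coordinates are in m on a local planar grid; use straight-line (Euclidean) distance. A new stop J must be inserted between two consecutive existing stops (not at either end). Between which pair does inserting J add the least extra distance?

Added distance for inserting J between each consecutive pair:
Alpha–Bravo: 3767.9 m
Bravo–Charlie: 1179.1 m
Charlie–Delta: 408.7 m
Delta–Echo: 958.1 m
Smallest added distance is 408.7 m, inserting between Charlie and Delta.

between Charlie and Delta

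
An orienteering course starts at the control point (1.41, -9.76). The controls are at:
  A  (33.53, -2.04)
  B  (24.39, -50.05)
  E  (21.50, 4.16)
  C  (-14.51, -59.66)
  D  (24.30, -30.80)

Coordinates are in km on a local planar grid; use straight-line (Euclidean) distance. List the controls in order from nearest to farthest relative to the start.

E, D, A, B, C

Computing each straight-line distance from (1.41, -9.76):
E (21.50, 4.16): 24.4 km
D (24.30, -30.80): 31.1 km
A (33.53, -2.04): 33.0 km
B (24.39, -50.05): 46.4 km
C (-14.51, -59.66): 52.4 km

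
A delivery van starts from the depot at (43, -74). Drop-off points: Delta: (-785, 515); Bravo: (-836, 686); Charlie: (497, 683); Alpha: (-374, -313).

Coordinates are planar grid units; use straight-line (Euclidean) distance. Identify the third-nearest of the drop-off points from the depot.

Delta

Distances from the depot ((43, -74)):
Alpha: 480.6
Charlie: 882.7
Delta: 1016.1
Bravo: 1162.0
The third-nearest is Delta at 1016.1.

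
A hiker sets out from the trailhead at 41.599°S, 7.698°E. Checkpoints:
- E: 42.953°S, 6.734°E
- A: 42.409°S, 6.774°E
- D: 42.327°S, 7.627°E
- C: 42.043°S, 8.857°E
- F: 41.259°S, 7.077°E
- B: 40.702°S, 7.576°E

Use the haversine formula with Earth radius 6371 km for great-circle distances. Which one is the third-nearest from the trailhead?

B

Distance to each, sorted:
F: 64.1 km
D: 81.2 km
B: 100.3 km
C: 108.0 km
A: 118.1 km
E: 170.2 km
The third-nearest is B at 100.3 km.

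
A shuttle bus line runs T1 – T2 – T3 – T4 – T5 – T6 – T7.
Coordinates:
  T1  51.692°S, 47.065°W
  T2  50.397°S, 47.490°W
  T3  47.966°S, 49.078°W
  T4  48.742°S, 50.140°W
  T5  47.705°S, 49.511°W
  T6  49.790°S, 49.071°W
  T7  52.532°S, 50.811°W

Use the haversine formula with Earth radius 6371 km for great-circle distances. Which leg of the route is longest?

T6–T7

Leg distances:
T1→T2: 147.0 km
T2→T3: 293.9 km
T3→T4: 116.6 km
T4→T5: 124.4 km
T5→T6: 234.1 km
T6→T7: 328.1 km
The longest leg is T6–T7 at 328.1 km.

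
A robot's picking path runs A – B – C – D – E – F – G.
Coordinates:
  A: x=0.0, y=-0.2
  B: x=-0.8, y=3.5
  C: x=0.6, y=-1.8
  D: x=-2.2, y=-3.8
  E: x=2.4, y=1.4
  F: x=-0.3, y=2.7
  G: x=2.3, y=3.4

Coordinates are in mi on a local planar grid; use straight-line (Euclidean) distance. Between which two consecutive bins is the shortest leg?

F–G

Leg distances:
A→B: 3.8 mi
B→C: 5.5 mi
C→D: 3.4 mi
D→E: 6.9 mi
E→F: 3.0 mi
F→G: 2.7 mi
The shortest leg is F–G at 2.7 mi.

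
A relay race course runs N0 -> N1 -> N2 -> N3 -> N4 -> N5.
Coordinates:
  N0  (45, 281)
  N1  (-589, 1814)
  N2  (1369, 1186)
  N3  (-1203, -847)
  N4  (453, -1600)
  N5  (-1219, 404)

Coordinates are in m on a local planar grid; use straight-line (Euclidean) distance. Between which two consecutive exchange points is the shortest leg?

N0–N1

Leg distances:
N0→N1: 1658.9 m
N1→N2: 2056.2 m
N2→N3: 3278.5 m
N3→N4: 1819.2 m
N4→N5: 2609.9 m
The shortest leg is N0–N1 at 1658.9 m.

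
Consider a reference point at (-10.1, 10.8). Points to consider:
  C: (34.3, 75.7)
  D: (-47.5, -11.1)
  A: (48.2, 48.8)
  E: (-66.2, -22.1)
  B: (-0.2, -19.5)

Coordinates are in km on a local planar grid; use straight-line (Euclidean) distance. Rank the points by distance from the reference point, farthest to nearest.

Distances from the reference point:
C (34.3, 75.7): 78.6 km
A (48.2, 48.8): 69.6 km
E (-66.2, -22.1): 65.0 km
D (-47.5, -11.1): 43.3 km
B (-0.2, -19.5): 31.9 km

C, A, E, D, B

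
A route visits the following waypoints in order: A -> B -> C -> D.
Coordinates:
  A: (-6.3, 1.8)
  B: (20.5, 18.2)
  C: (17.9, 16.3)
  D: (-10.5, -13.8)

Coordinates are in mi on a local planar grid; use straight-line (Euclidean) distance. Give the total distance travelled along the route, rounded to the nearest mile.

76 mi

Leg distances:
A→B: 31.4 mi  (cumulative 31.4 mi)
B→C: 3.2 mi  (cumulative 34.6 mi)
C→D: 41.4 mi  (cumulative 76.0 mi)
Total route length ≈ 76 mi.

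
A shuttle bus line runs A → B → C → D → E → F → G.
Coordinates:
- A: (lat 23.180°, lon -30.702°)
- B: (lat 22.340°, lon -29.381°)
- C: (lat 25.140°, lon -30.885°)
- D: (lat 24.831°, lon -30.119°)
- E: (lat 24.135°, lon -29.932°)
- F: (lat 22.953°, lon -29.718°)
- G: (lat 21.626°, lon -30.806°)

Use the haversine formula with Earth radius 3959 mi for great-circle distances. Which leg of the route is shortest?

Leg distances:
A→B: 102.2 mi
B→C: 215.6 mi
C→D: 52.5 mi
D→E: 49.5 mi
E→F: 82.8 mi
F→G: 115.1 mi
The shortest leg is D–E at 49.5 mi.

D–E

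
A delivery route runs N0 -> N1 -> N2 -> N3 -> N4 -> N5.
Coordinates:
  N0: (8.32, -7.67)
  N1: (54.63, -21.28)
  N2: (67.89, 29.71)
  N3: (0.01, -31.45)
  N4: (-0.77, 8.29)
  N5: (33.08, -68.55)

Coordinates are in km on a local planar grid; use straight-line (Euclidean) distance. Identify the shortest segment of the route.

Leg distances:
N0→N1: 48.3 km
N1→N2: 52.7 km
N2→N3: 91.4 km
N3→N4: 39.7 km
N4→N5: 84.0 km
The shortest leg is N3–N4 at 39.7 km.

N3–N4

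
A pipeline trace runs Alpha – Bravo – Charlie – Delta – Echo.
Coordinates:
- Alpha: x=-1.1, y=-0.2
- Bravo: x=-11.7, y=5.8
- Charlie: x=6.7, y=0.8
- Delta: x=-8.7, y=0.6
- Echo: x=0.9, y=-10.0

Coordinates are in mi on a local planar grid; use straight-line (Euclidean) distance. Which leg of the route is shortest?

Alpha–Bravo

Leg distances:
Alpha→Bravo: 12.2 mi
Bravo→Charlie: 19.1 mi
Charlie→Delta: 15.4 mi
Delta→Echo: 14.3 mi
The shortest leg is Alpha–Bravo at 12.2 mi.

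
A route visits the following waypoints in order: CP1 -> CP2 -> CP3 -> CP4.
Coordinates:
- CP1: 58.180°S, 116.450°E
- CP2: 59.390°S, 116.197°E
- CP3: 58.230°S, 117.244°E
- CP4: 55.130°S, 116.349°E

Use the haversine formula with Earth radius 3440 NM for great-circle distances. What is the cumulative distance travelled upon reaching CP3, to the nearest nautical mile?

150 NM

Leg distances:
CP1→CP2: 73.1 NM  (cumulative 73.1 NM)
CP2→CP3: 76.9 NM  (cumulative 149.9 NM)
Cumulative distance at CP3 ≈ 150 NM.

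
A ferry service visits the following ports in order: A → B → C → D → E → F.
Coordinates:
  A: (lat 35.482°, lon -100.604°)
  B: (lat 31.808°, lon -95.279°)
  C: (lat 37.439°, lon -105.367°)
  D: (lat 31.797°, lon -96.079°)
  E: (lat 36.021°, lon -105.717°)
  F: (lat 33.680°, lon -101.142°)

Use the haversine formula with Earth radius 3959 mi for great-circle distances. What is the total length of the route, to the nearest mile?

Leg distances:
A→B: 397.7 mi  (cumulative 397.7 mi)
B→C: 692.5 mi  (cumulative 1090.2 mi)
C→D: 655.9 mi  (cumulative 1746.1 mi)
D→E: 624.6 mi  (cumulative 2370.6 mi)
E→F: 305.7 mi  (cumulative 2676.3 mi)
Total route length ≈ 2676 mi.

2676 mi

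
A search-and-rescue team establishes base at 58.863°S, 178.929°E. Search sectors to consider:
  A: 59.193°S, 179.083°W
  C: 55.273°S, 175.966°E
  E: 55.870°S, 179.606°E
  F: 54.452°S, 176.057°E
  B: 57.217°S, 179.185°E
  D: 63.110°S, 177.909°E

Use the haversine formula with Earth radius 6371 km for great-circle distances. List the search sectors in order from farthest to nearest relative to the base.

Distances from the base:
F 54.452°S, 176.057°E: 520.8 km
D 63.110°S, 177.909°E: 475.4 km
C 55.273°S, 175.966°E: 437.4 km
E 55.870°S, 179.606°E: 335.3 km
B 57.217°S, 179.185°E: 183.6 km
A 59.193°S, 179.083°W: 119.5 km

F, D, C, E, B, A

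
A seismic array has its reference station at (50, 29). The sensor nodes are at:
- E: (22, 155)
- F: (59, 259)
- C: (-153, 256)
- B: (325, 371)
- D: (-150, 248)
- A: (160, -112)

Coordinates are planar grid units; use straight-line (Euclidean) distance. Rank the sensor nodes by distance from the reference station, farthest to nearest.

B, C, D, F, A, E

Distance from the reference station at (50, 29) to each:
B (325, 371): 438.8
C (-153, 256): 304.5
D (-150, 248): 296.6
F (59, 259): 230.2
A (160, -112): 178.8
E (22, 155): 129.1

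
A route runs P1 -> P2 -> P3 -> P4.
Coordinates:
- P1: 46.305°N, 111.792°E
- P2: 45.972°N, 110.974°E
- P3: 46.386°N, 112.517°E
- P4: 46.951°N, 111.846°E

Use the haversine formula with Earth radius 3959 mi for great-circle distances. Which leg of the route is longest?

P2–P3

Leg distances:
P1→P2: 45.4 mi
P2→P3: 79.2 mi
P3→P4: 50.4 mi
The longest leg is P2–P3 at 79.2 mi.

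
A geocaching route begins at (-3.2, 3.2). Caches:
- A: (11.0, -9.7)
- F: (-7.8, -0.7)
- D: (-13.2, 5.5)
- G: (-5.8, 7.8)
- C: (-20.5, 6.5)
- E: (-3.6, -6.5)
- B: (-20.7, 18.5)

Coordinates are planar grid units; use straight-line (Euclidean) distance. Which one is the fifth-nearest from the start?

Distances from the start ((-3.2, 3.2)):
G: 5.3
F: 6.0
E: 9.7
D: 10.3
C: 17.6
A: 19.2
B: 23.2
The fifth-nearest is C at 17.6.

C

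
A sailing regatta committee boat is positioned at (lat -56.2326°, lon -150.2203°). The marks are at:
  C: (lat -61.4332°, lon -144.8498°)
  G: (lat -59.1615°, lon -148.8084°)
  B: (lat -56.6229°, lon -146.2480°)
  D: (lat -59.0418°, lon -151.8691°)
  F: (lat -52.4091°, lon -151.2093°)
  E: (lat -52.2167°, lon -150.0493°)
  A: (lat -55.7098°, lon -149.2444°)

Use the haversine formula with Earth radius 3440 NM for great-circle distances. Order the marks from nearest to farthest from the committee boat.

Distances from the committee boat:
A (lat -55.7098°, lon -149.2444°): 45.4 NM
B (lat -56.6229°, lon -146.2480°): 133.9 NM
D (lat -59.0418°, lon -151.8691°): 176.8 NM
G (lat -59.1615°, lon -148.8084°): 181.6 NM
F (lat -52.4091°, lon -151.2093°): 232.2 NM
E (lat -52.2167°, lon -150.0493°): 241.2 NM
C (lat -61.4332°, lon -144.8498°): 353.8 NM

A, B, D, G, F, E, C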